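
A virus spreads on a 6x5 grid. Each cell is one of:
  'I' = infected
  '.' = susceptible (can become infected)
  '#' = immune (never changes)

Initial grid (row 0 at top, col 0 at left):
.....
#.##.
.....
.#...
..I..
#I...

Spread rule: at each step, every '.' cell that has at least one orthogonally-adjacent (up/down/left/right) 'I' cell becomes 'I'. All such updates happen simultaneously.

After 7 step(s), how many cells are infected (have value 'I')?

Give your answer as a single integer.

Step 0 (initial): 2 infected
Step 1: +4 new -> 6 infected
Step 2: +5 new -> 11 infected
Step 3: +5 new -> 16 infected
Step 4: +3 new -> 19 infected
Step 5: +2 new -> 21 infected
Step 6: +3 new -> 24 infected
Step 7: +1 new -> 25 infected

Answer: 25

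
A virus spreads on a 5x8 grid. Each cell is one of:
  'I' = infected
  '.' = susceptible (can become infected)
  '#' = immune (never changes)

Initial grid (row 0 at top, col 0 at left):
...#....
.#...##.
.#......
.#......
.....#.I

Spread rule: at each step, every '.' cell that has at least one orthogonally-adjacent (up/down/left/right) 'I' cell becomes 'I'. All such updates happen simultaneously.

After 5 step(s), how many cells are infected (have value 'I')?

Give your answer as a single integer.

Step 0 (initial): 1 infected
Step 1: +2 new -> 3 infected
Step 2: +2 new -> 5 infected
Step 3: +3 new -> 8 infected
Step 4: +3 new -> 11 infected
Step 5: +4 new -> 15 infected

Answer: 15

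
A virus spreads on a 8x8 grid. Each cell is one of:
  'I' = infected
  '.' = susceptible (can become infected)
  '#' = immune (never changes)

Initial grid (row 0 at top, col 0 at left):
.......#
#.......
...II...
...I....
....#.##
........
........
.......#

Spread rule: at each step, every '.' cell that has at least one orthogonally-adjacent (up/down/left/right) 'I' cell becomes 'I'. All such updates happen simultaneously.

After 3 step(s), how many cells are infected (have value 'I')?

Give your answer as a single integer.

Answer: 33

Derivation:
Step 0 (initial): 3 infected
Step 1: +7 new -> 10 infected
Step 2: +10 new -> 20 infected
Step 3: +13 new -> 33 infected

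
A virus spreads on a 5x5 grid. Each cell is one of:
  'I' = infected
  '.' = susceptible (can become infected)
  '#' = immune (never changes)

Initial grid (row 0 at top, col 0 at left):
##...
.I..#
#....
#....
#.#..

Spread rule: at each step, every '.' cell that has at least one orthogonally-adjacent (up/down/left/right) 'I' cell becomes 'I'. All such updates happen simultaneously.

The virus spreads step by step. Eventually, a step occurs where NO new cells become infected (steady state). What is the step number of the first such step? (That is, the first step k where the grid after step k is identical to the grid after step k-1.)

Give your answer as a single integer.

Answer: 7

Derivation:
Step 0 (initial): 1 infected
Step 1: +3 new -> 4 infected
Step 2: +4 new -> 8 infected
Step 3: +4 new -> 12 infected
Step 4: +3 new -> 15 infected
Step 5: +2 new -> 17 infected
Step 6: +1 new -> 18 infected
Step 7: +0 new -> 18 infected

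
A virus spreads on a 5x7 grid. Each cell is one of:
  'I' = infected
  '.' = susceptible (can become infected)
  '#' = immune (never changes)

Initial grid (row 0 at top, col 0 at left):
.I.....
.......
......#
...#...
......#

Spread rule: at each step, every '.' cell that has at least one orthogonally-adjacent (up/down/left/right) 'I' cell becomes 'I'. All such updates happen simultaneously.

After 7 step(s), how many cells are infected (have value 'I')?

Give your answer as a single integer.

Answer: 30

Derivation:
Step 0 (initial): 1 infected
Step 1: +3 new -> 4 infected
Step 2: +4 new -> 8 infected
Step 3: +5 new -> 13 infected
Step 4: +6 new -> 19 infected
Step 5: +5 new -> 24 infected
Step 6: +4 new -> 28 infected
Step 7: +2 new -> 30 infected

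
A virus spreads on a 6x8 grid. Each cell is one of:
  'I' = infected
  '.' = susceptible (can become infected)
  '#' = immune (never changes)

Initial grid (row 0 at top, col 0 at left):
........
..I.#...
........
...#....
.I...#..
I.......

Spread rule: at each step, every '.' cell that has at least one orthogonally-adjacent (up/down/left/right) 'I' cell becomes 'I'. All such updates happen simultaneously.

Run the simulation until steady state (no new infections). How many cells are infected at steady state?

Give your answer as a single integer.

Answer: 45

Derivation:
Step 0 (initial): 3 infected
Step 1: +8 new -> 11 infected
Step 2: +9 new -> 20 infected
Step 3: +6 new -> 26 infected
Step 4: +4 new -> 30 infected
Step 5: +5 new -> 35 infected
Step 6: +5 new -> 40 infected
Step 7: +4 new -> 44 infected
Step 8: +1 new -> 45 infected
Step 9: +0 new -> 45 infected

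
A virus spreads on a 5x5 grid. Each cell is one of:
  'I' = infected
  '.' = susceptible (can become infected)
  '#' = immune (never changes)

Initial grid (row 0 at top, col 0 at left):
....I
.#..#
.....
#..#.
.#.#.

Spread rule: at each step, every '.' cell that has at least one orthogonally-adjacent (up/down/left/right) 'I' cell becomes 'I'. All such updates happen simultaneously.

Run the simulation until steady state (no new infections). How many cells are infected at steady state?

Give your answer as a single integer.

Step 0 (initial): 1 infected
Step 1: +1 new -> 2 infected
Step 2: +2 new -> 4 infected
Step 3: +3 new -> 7 infected
Step 4: +3 new -> 10 infected
Step 5: +4 new -> 14 infected
Step 6: +4 new -> 18 infected
Step 7: +0 new -> 18 infected

Answer: 18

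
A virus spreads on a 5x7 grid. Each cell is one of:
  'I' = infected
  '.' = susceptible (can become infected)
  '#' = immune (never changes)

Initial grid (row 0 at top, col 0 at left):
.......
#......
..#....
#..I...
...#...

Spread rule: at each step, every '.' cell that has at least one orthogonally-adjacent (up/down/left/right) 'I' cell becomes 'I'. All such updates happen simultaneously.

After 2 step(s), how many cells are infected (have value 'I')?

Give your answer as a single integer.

Step 0 (initial): 1 infected
Step 1: +3 new -> 4 infected
Step 2: +6 new -> 10 infected

Answer: 10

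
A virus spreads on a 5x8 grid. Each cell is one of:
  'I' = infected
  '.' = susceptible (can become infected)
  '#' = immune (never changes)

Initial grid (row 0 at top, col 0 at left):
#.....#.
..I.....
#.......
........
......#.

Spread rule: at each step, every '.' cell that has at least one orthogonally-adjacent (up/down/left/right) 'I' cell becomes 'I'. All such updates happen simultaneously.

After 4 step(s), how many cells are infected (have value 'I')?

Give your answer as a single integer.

Step 0 (initial): 1 infected
Step 1: +4 new -> 5 infected
Step 2: +7 new -> 12 infected
Step 3: +6 new -> 18 infected
Step 4: +7 new -> 25 infected

Answer: 25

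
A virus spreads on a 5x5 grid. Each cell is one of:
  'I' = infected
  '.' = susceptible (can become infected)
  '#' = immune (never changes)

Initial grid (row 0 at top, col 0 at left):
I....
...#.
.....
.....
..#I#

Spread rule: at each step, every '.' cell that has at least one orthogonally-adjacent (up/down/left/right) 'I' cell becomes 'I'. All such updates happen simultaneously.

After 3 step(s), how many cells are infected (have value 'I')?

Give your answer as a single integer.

Answer: 18

Derivation:
Step 0 (initial): 2 infected
Step 1: +3 new -> 5 infected
Step 2: +6 new -> 11 infected
Step 3: +7 new -> 18 infected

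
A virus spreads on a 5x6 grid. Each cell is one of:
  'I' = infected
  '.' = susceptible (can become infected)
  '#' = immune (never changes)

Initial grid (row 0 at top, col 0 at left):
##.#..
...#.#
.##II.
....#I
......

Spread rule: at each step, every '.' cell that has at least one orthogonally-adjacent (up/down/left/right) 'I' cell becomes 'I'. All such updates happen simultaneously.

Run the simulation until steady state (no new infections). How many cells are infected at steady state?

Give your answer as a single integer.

Step 0 (initial): 3 infected
Step 1: +4 new -> 7 infected
Step 2: +4 new -> 11 infected
Step 3: +3 new -> 14 infected
Step 4: +2 new -> 16 infected
Step 5: +2 new -> 18 infected
Step 6: +1 new -> 19 infected
Step 7: +1 new -> 20 infected
Step 8: +1 new -> 21 infected
Step 9: +1 new -> 22 infected
Step 10: +0 new -> 22 infected

Answer: 22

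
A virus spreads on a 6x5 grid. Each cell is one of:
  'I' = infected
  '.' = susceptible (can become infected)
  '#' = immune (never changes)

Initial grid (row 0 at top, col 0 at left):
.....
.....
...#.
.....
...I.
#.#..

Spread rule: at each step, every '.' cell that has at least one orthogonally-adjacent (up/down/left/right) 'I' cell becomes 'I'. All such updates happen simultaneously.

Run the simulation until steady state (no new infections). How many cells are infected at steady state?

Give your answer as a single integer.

Step 0 (initial): 1 infected
Step 1: +4 new -> 5 infected
Step 2: +4 new -> 9 infected
Step 3: +5 new -> 14 infected
Step 4: +4 new -> 18 infected
Step 5: +5 new -> 23 infected
Step 6: +3 new -> 26 infected
Step 7: +1 new -> 27 infected
Step 8: +0 new -> 27 infected

Answer: 27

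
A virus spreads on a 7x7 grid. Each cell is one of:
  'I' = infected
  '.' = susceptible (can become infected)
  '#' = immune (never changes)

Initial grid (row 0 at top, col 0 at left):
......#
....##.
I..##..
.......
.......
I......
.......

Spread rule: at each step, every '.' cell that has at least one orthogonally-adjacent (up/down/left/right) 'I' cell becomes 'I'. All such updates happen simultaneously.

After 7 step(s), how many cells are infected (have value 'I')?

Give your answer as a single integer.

Answer: 42

Derivation:
Step 0 (initial): 2 infected
Step 1: +6 new -> 8 infected
Step 2: +7 new -> 15 infected
Step 3: +6 new -> 21 infected
Step 4: +6 new -> 27 infected
Step 5: +5 new -> 32 infected
Step 6: +5 new -> 37 infected
Step 7: +5 new -> 42 infected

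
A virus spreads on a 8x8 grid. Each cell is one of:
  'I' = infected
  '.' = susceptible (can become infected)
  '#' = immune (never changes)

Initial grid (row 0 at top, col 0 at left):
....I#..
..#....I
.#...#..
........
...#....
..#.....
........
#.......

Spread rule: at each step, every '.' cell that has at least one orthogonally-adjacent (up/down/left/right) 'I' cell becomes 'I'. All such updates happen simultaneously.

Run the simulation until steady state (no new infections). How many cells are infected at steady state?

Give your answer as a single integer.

Step 0 (initial): 2 infected
Step 1: +5 new -> 7 infected
Step 2: +7 new -> 14 infected
Step 3: +5 new -> 19 infected
Step 4: +8 new -> 27 infected
Step 5: +6 new -> 33 infected
Step 6: +8 new -> 41 infected
Step 7: +6 new -> 47 infected
Step 8: +5 new -> 52 infected
Step 9: +3 new -> 55 infected
Step 10: +2 new -> 57 infected
Step 11: +0 new -> 57 infected

Answer: 57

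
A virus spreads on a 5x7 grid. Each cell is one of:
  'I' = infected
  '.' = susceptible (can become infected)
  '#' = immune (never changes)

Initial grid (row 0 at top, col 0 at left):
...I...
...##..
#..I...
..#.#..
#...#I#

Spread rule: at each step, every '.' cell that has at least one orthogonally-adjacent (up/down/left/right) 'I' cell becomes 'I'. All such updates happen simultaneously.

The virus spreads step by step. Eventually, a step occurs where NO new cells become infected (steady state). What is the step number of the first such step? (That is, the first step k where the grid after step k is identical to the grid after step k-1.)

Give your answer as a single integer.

Answer: 5

Derivation:
Step 0 (initial): 3 infected
Step 1: +6 new -> 9 infected
Step 2: +7 new -> 16 infected
Step 3: +7 new -> 23 infected
Step 4: +4 new -> 27 infected
Step 5: +0 new -> 27 infected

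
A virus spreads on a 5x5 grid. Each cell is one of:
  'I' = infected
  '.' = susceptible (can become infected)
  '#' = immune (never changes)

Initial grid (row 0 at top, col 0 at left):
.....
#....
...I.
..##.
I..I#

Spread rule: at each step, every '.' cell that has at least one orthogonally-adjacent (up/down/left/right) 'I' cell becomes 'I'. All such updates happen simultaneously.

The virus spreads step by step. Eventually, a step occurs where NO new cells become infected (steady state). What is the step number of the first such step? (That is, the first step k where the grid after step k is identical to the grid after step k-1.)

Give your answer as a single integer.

Answer: 6

Derivation:
Step 0 (initial): 3 infected
Step 1: +6 new -> 9 infected
Step 2: +7 new -> 16 infected
Step 3: +3 new -> 19 infected
Step 4: +1 new -> 20 infected
Step 5: +1 new -> 21 infected
Step 6: +0 new -> 21 infected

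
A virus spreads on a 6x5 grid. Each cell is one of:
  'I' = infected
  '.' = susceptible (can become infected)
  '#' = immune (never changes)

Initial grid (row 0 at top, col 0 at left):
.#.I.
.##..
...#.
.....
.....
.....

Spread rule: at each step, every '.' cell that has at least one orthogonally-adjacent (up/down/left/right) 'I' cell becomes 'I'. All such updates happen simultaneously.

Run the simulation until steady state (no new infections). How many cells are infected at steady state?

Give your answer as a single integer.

Answer: 26

Derivation:
Step 0 (initial): 1 infected
Step 1: +3 new -> 4 infected
Step 2: +1 new -> 5 infected
Step 3: +1 new -> 6 infected
Step 4: +1 new -> 7 infected
Step 5: +2 new -> 9 infected
Step 6: +3 new -> 12 infected
Step 7: +4 new -> 16 infected
Step 8: +4 new -> 20 infected
Step 9: +3 new -> 23 infected
Step 10: +2 new -> 25 infected
Step 11: +1 new -> 26 infected
Step 12: +0 new -> 26 infected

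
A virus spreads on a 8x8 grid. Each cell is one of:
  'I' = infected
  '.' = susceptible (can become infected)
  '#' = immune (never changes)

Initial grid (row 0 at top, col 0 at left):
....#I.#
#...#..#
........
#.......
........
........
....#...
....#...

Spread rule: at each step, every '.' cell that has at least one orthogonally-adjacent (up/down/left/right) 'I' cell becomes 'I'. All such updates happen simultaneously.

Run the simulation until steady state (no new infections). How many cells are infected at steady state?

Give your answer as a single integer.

Answer: 56

Derivation:
Step 0 (initial): 1 infected
Step 1: +2 new -> 3 infected
Step 2: +2 new -> 5 infected
Step 3: +3 new -> 8 infected
Step 4: +5 new -> 13 infected
Step 5: +7 new -> 20 infected
Step 6: +9 new -> 29 infected
Step 7: +9 new -> 38 infected
Step 8: +6 new -> 44 infected
Step 9: +6 new -> 50 infected
Step 10: +3 new -> 53 infected
Step 11: +2 new -> 55 infected
Step 12: +1 new -> 56 infected
Step 13: +0 new -> 56 infected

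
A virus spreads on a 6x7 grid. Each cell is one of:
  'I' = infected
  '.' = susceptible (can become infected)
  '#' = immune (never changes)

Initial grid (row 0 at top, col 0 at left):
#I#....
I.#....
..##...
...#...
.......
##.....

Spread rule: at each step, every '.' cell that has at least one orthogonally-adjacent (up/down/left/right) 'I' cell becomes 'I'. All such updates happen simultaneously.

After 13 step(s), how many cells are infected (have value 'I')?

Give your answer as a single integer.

Step 0 (initial): 2 infected
Step 1: +2 new -> 4 infected
Step 2: +2 new -> 6 infected
Step 3: +2 new -> 8 infected
Step 4: +2 new -> 10 infected
Step 5: +1 new -> 11 infected
Step 6: +2 new -> 13 infected
Step 7: +2 new -> 15 infected
Step 8: +3 new -> 18 infected
Step 9: +4 new -> 22 infected
Step 10: +4 new -> 26 infected
Step 11: +4 new -> 30 infected
Step 12: +3 new -> 33 infected
Step 13: +1 new -> 34 infected

Answer: 34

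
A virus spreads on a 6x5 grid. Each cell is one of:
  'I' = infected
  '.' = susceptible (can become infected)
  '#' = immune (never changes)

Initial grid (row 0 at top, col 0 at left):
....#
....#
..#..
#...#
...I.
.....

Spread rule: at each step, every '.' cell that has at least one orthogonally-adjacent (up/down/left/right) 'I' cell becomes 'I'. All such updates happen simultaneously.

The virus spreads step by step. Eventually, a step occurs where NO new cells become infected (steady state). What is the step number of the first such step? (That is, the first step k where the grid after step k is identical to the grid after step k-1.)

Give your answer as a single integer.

Answer: 8

Derivation:
Step 0 (initial): 1 infected
Step 1: +4 new -> 5 infected
Step 2: +5 new -> 10 infected
Step 3: +5 new -> 15 infected
Step 4: +4 new -> 19 infected
Step 5: +3 new -> 22 infected
Step 6: +2 new -> 24 infected
Step 7: +1 new -> 25 infected
Step 8: +0 new -> 25 infected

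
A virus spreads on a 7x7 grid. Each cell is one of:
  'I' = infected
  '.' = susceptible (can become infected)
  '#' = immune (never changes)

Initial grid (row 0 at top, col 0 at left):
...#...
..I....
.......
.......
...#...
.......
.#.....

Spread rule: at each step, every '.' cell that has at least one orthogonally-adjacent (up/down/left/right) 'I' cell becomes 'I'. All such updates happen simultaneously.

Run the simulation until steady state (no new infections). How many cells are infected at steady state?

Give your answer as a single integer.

Answer: 46

Derivation:
Step 0 (initial): 1 infected
Step 1: +4 new -> 5 infected
Step 2: +6 new -> 11 infected
Step 3: +8 new -> 19 infected
Step 4: +7 new -> 26 infected
Step 5: +8 new -> 34 infected
Step 6: +5 new -> 39 infected
Step 7: +4 new -> 43 infected
Step 8: +2 new -> 45 infected
Step 9: +1 new -> 46 infected
Step 10: +0 new -> 46 infected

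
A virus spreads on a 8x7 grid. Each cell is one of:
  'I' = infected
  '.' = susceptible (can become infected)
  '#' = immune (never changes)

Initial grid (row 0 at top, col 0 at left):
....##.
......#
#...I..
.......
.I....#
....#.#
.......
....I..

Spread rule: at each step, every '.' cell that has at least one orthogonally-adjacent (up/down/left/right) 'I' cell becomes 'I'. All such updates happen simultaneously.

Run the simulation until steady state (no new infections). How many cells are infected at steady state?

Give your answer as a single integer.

Answer: 48

Derivation:
Step 0 (initial): 3 infected
Step 1: +11 new -> 14 infected
Step 2: +18 new -> 32 infected
Step 3: +11 new -> 43 infected
Step 4: +4 new -> 47 infected
Step 5: +1 new -> 48 infected
Step 6: +0 new -> 48 infected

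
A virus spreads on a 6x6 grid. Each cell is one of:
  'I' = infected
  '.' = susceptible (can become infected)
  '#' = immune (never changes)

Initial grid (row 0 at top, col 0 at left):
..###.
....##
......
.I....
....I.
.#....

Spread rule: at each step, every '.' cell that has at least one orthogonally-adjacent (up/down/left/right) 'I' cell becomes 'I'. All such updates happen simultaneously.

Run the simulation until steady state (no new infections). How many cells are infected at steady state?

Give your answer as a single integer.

Answer: 29

Derivation:
Step 0 (initial): 2 infected
Step 1: +8 new -> 10 infected
Step 2: +10 new -> 20 infected
Step 3: +7 new -> 27 infected
Step 4: +2 new -> 29 infected
Step 5: +0 new -> 29 infected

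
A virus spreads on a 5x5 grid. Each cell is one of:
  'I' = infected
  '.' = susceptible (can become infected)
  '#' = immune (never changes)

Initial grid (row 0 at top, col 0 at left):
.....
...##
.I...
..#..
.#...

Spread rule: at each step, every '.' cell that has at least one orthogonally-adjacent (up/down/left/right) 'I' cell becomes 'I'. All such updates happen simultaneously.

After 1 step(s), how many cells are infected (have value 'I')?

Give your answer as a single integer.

Step 0 (initial): 1 infected
Step 1: +4 new -> 5 infected

Answer: 5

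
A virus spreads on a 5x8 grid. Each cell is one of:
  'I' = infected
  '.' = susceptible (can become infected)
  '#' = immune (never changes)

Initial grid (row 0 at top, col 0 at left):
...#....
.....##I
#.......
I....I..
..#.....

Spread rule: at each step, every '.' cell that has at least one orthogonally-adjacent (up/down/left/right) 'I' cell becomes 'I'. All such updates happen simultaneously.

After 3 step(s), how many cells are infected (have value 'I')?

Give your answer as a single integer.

Answer: 28

Derivation:
Step 0 (initial): 3 infected
Step 1: +8 new -> 11 infected
Step 2: +10 new -> 21 infected
Step 3: +7 new -> 28 infected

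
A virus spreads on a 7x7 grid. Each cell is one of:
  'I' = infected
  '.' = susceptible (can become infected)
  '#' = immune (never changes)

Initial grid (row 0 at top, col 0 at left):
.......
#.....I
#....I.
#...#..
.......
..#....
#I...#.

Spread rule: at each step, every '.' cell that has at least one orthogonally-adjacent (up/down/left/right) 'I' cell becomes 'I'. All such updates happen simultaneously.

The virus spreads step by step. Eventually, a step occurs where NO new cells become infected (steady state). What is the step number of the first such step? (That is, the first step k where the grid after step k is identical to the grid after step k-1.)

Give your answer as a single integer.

Step 0 (initial): 3 infected
Step 1: +7 new -> 10 infected
Step 2: +8 new -> 18 infected
Step 3: +12 new -> 30 infected
Step 4: +7 new -> 37 infected
Step 5: +3 new -> 40 infected
Step 6: +1 new -> 41 infected
Step 7: +1 new -> 42 infected
Step 8: +0 new -> 42 infected

Answer: 8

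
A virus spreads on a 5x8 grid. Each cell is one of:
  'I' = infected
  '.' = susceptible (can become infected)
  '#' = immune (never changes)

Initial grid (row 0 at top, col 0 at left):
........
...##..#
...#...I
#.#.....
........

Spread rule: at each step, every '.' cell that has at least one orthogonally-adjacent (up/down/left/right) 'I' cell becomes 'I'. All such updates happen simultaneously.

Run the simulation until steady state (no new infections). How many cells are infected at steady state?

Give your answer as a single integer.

Answer: 34

Derivation:
Step 0 (initial): 1 infected
Step 1: +2 new -> 3 infected
Step 2: +4 new -> 7 infected
Step 3: +5 new -> 12 infected
Step 4: +4 new -> 16 infected
Step 5: +3 new -> 19 infected
Step 6: +2 new -> 21 infected
Step 7: +2 new -> 23 infected
Step 8: +3 new -> 26 infected
Step 9: +5 new -> 31 infected
Step 10: +2 new -> 33 infected
Step 11: +1 new -> 34 infected
Step 12: +0 new -> 34 infected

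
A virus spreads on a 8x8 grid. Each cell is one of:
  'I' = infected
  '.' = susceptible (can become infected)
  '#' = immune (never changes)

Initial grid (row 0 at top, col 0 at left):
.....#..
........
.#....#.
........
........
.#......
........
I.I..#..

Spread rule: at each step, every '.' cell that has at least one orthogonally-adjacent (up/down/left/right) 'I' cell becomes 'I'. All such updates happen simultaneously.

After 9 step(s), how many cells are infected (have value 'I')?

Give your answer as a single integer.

Answer: 54

Derivation:
Step 0 (initial): 2 infected
Step 1: +4 new -> 6 infected
Step 2: +5 new -> 11 infected
Step 3: +4 new -> 15 infected
Step 4: +6 new -> 21 infected
Step 5: +7 new -> 28 infected
Step 6: +8 new -> 36 infected
Step 7: +9 new -> 45 infected
Step 8: +6 new -> 51 infected
Step 9: +3 new -> 54 infected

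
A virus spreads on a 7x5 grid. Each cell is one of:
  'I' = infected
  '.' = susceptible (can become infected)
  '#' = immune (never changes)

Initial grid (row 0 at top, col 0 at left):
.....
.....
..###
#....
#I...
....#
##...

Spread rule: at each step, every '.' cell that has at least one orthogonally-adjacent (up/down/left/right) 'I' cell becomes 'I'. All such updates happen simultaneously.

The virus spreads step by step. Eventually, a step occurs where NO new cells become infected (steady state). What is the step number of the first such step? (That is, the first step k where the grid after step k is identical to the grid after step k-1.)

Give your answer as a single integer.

Answer: 8

Derivation:
Step 0 (initial): 1 infected
Step 1: +3 new -> 4 infected
Step 2: +5 new -> 9 infected
Step 3: +6 new -> 15 infected
Step 4: +5 new -> 20 infected
Step 5: +4 new -> 24 infected
Step 6: +2 new -> 26 infected
Step 7: +1 new -> 27 infected
Step 8: +0 new -> 27 infected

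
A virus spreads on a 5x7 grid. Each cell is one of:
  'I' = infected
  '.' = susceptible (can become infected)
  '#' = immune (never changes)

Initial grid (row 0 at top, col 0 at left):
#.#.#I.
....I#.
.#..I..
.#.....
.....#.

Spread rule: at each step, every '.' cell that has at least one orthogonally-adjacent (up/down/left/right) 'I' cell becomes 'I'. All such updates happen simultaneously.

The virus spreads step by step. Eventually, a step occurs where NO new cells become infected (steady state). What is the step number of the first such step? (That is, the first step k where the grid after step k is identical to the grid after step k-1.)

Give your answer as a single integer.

Answer: 7

Derivation:
Step 0 (initial): 3 infected
Step 1: +5 new -> 8 infected
Step 2: +8 new -> 16 infected
Step 3: +4 new -> 20 infected
Step 4: +4 new -> 24 infected
Step 5: +2 new -> 26 infected
Step 6: +2 new -> 28 infected
Step 7: +0 new -> 28 infected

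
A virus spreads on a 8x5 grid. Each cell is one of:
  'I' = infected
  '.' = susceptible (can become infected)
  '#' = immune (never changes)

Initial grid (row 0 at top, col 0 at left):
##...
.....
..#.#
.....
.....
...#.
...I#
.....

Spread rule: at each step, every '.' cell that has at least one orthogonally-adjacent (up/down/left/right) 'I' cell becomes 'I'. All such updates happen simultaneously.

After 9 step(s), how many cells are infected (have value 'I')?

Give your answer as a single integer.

Answer: 34

Derivation:
Step 0 (initial): 1 infected
Step 1: +2 new -> 3 infected
Step 2: +4 new -> 7 infected
Step 3: +4 new -> 11 infected
Step 4: +5 new -> 16 infected
Step 5: +4 new -> 20 infected
Step 6: +5 new -> 25 infected
Step 7: +3 new -> 28 infected
Step 8: +4 new -> 32 infected
Step 9: +2 new -> 34 infected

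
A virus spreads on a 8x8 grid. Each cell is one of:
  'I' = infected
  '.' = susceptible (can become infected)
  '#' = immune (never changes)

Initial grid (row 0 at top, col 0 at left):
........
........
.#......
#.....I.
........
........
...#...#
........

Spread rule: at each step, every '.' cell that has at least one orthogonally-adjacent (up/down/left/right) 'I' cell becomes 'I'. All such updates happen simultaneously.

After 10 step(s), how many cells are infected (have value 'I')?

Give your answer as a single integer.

Step 0 (initial): 1 infected
Step 1: +4 new -> 5 infected
Step 2: +7 new -> 12 infected
Step 3: +9 new -> 21 infected
Step 4: +9 new -> 30 infected
Step 5: +9 new -> 39 infected
Step 6: +5 new -> 44 infected
Step 7: +6 new -> 50 infected
Step 8: +5 new -> 55 infected
Step 9: +4 new -> 59 infected
Step 10: +1 new -> 60 infected

Answer: 60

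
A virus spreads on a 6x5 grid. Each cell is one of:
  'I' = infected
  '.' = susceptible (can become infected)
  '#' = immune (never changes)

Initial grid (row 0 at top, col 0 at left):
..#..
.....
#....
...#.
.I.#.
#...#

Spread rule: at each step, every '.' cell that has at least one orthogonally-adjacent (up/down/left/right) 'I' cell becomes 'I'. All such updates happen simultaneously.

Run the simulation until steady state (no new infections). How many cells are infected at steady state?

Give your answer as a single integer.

Answer: 24

Derivation:
Step 0 (initial): 1 infected
Step 1: +4 new -> 5 infected
Step 2: +4 new -> 9 infected
Step 3: +3 new -> 12 infected
Step 4: +4 new -> 16 infected
Step 5: +3 new -> 19 infected
Step 6: +3 new -> 22 infected
Step 7: +2 new -> 24 infected
Step 8: +0 new -> 24 infected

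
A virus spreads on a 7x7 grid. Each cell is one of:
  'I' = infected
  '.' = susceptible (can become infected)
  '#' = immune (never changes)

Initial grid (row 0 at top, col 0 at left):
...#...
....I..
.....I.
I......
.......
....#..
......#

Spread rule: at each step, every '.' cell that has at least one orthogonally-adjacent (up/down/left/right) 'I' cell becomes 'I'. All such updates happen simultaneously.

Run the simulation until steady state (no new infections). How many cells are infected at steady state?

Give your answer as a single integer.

Step 0 (initial): 3 infected
Step 1: +9 new -> 12 infected
Step 2: +12 new -> 24 infected
Step 3: +12 new -> 36 infected
Step 4: +6 new -> 42 infected
Step 5: +3 new -> 45 infected
Step 6: +1 new -> 46 infected
Step 7: +0 new -> 46 infected

Answer: 46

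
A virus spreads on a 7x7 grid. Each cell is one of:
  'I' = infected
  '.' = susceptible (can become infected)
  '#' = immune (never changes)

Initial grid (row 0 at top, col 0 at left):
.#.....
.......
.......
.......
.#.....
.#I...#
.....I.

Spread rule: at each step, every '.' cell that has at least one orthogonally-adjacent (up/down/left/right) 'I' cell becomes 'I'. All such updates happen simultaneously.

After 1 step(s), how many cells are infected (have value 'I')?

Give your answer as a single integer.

Step 0 (initial): 2 infected
Step 1: +6 new -> 8 infected

Answer: 8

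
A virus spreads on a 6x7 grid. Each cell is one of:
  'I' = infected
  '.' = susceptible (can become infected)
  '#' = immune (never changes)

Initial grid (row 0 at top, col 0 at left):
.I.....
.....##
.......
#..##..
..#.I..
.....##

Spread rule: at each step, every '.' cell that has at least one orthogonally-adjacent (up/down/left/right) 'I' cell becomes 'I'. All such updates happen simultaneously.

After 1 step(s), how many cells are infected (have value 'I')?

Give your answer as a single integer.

Answer: 8

Derivation:
Step 0 (initial): 2 infected
Step 1: +6 new -> 8 infected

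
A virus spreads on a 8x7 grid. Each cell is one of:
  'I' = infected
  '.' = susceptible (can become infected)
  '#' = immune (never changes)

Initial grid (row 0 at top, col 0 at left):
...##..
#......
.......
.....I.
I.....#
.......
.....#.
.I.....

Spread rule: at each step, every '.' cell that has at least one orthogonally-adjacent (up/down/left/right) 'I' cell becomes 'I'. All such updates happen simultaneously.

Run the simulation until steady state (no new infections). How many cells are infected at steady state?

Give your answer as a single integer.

Step 0 (initial): 3 infected
Step 1: +10 new -> 13 infected
Step 2: +13 new -> 26 infected
Step 3: +12 new -> 38 infected
Step 4: +8 new -> 46 infected
Step 5: +3 new -> 49 infected
Step 6: +2 new -> 51 infected
Step 7: +0 new -> 51 infected

Answer: 51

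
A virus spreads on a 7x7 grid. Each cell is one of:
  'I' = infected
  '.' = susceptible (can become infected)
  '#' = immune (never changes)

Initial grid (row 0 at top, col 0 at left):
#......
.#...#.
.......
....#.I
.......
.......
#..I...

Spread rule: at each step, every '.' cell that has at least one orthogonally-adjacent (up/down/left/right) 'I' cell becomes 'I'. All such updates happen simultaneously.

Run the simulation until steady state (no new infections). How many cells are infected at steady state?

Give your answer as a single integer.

Answer: 44

Derivation:
Step 0 (initial): 2 infected
Step 1: +6 new -> 8 infected
Step 2: +9 new -> 17 infected
Step 3: +8 new -> 25 infected
Step 4: +6 new -> 31 infected
Step 5: +5 new -> 36 infected
Step 6: +4 new -> 40 infected
Step 7: +2 new -> 42 infected
Step 8: +2 new -> 44 infected
Step 9: +0 new -> 44 infected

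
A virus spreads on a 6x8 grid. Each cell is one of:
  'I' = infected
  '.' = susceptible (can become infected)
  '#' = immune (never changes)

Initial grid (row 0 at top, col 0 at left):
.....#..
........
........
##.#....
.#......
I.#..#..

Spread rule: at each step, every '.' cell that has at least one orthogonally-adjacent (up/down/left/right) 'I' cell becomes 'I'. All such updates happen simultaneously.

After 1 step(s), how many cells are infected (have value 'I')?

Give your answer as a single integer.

Answer: 3

Derivation:
Step 0 (initial): 1 infected
Step 1: +2 new -> 3 infected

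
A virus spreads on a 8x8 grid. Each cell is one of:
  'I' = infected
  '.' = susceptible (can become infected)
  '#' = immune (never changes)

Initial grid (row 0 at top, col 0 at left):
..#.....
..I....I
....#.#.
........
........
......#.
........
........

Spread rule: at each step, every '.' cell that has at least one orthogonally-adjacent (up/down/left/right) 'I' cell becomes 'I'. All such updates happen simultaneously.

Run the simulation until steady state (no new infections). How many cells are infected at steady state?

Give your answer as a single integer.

Step 0 (initial): 2 infected
Step 1: +6 new -> 8 infected
Step 2: +10 new -> 18 infected
Step 3: +10 new -> 28 infected
Step 4: +8 new -> 36 infected
Step 5: +7 new -> 43 infected
Step 6: +8 new -> 51 infected
Step 7: +6 new -> 57 infected
Step 8: +3 new -> 60 infected
Step 9: +0 new -> 60 infected

Answer: 60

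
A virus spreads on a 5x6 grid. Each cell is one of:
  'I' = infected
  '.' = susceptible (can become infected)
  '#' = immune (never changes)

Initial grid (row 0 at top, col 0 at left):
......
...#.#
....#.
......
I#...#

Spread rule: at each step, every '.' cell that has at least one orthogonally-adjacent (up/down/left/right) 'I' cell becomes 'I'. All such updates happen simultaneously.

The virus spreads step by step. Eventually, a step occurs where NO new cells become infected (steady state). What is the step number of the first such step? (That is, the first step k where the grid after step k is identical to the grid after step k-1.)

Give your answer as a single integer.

Step 0 (initial): 1 infected
Step 1: +1 new -> 2 infected
Step 2: +2 new -> 4 infected
Step 3: +3 new -> 7 infected
Step 4: +5 new -> 12 infected
Step 5: +5 new -> 17 infected
Step 6: +3 new -> 20 infected
Step 7: +2 new -> 22 infected
Step 8: +1 new -> 23 infected
Step 9: +2 new -> 25 infected
Step 10: +0 new -> 25 infected

Answer: 10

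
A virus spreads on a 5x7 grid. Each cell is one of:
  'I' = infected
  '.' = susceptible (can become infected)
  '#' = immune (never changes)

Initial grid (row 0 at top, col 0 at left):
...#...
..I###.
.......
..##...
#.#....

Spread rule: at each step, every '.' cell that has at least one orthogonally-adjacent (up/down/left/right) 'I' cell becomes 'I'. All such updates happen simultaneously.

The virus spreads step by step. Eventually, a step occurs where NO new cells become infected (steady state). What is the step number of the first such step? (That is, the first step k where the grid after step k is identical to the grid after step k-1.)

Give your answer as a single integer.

Step 0 (initial): 1 infected
Step 1: +3 new -> 4 infected
Step 2: +4 new -> 8 infected
Step 3: +4 new -> 12 infected
Step 4: +4 new -> 16 infected
Step 5: +3 new -> 19 infected
Step 6: +4 new -> 23 infected
Step 7: +2 new -> 25 infected
Step 8: +1 new -> 26 infected
Step 9: +1 new -> 27 infected
Step 10: +0 new -> 27 infected

Answer: 10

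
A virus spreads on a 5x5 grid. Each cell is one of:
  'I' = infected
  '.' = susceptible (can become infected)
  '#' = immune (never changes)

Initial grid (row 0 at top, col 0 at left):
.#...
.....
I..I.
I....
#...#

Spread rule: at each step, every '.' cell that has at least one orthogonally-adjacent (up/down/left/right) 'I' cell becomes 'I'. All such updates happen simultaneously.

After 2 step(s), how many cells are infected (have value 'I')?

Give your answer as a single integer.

Step 0 (initial): 3 infected
Step 1: +7 new -> 10 infected
Step 2: +9 new -> 19 infected

Answer: 19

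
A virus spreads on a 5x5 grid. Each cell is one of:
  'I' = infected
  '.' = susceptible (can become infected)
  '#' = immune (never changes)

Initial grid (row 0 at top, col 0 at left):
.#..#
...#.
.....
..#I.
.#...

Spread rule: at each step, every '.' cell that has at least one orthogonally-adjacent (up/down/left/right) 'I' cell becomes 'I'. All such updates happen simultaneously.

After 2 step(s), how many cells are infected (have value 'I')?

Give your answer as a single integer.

Step 0 (initial): 1 infected
Step 1: +3 new -> 4 infected
Step 2: +4 new -> 8 infected

Answer: 8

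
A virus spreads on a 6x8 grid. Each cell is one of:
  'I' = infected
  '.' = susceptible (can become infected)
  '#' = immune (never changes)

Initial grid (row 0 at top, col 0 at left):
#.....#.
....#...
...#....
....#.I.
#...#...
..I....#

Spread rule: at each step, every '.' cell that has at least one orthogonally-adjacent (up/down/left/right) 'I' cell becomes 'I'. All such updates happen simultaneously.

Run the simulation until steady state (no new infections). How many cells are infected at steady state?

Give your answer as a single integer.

Step 0 (initial): 2 infected
Step 1: +7 new -> 9 infected
Step 2: +11 new -> 20 infected
Step 3: +7 new -> 27 infected
Step 4: +5 new -> 32 infected
Step 5: +5 new -> 37 infected
Step 6: +3 new -> 40 infected
Step 7: +0 new -> 40 infected

Answer: 40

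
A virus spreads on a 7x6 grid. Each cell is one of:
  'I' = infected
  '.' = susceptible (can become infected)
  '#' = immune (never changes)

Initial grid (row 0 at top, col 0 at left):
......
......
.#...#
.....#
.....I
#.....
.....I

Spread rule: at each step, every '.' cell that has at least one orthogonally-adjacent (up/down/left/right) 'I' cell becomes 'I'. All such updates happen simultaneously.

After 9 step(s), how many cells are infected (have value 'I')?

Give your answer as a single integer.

Answer: 38

Derivation:
Step 0 (initial): 2 infected
Step 1: +3 new -> 5 infected
Step 2: +4 new -> 9 infected
Step 3: +5 new -> 14 infected
Step 4: +6 new -> 20 infected
Step 5: +8 new -> 28 infected
Step 6: +4 new -> 32 infected
Step 7: +3 new -> 35 infected
Step 8: +2 new -> 37 infected
Step 9: +1 new -> 38 infected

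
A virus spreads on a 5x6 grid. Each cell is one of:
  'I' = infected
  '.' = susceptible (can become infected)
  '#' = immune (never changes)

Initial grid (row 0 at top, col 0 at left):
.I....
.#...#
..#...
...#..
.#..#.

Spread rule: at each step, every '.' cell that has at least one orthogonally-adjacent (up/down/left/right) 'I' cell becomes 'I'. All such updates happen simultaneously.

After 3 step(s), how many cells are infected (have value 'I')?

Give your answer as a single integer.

Answer: 9

Derivation:
Step 0 (initial): 1 infected
Step 1: +2 new -> 3 infected
Step 2: +3 new -> 6 infected
Step 3: +3 new -> 9 infected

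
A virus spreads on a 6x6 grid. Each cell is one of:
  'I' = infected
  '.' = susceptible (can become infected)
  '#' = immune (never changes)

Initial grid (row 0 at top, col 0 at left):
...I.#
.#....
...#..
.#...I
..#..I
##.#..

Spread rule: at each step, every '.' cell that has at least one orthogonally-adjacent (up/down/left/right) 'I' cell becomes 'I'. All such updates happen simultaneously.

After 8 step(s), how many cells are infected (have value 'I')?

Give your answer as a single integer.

Step 0 (initial): 3 infected
Step 1: +7 new -> 10 infected
Step 2: +8 new -> 18 infected
Step 3: +3 new -> 21 infected
Step 4: +2 new -> 23 infected
Step 5: +1 new -> 24 infected
Step 6: +1 new -> 25 infected
Step 7: +1 new -> 26 infected
Step 8: +1 new -> 27 infected

Answer: 27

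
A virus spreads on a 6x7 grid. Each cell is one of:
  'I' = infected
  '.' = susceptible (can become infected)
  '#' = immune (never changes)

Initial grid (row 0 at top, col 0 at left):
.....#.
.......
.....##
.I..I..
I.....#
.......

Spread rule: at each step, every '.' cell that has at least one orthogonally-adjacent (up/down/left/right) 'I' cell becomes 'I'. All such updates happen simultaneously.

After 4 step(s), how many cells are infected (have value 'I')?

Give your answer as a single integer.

Step 0 (initial): 3 infected
Step 1: +9 new -> 12 infected
Step 2: +11 new -> 23 infected
Step 3: +9 new -> 32 infected
Step 4: +5 new -> 37 infected

Answer: 37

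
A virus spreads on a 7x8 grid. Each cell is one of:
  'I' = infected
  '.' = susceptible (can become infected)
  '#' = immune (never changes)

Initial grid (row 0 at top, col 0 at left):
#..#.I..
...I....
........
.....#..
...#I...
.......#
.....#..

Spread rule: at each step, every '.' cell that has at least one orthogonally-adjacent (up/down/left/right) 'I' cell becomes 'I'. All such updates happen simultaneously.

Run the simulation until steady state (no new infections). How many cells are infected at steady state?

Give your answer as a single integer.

Answer: 50

Derivation:
Step 0 (initial): 3 infected
Step 1: +9 new -> 12 infected
Step 2: +12 new -> 24 infected
Step 3: +11 new -> 35 infected
Step 4: +8 new -> 43 infected
Step 5: +5 new -> 48 infected
Step 6: +2 new -> 50 infected
Step 7: +0 new -> 50 infected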